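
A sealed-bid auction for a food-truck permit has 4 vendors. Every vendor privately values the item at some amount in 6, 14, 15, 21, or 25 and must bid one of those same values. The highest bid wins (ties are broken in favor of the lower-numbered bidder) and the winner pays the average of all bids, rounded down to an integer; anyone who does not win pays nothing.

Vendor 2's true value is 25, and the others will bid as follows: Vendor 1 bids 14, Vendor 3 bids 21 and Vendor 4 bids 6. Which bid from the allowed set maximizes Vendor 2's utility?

Bid 6: loses, pays 0, utility 0.
Bid 14: loses, pays 0, utility 0.
Bid 15: loses, pays 0, utility 0.
Bid 21: wins, pays 15, utility 25 - 15 = 10.
Bid 25: wins, pays 16, utility 25 - 16 = 9.
The best choice is 21 with utility 10.

21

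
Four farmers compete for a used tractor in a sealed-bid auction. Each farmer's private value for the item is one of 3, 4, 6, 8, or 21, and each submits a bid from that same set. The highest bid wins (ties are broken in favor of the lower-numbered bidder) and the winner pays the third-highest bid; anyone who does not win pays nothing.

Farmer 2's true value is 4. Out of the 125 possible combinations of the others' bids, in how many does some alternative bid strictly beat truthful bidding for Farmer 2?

9

Others bid (3, 3, 6): truth gives 0; bid 6 gives 1 > 0. Violating.
Others bid (3, 3, 8): truth gives 0; bid 8 gives 1 > 0. Violating.
Others bid (3, 3, 21): truth gives 0; bid 21 gives 1 > 0. Violating.
Others bid (3, 6, 3): truth gives 0; bid 6 gives 1 > 0. Violating.
Others bid (3, 3, 3): truth gives 1; no alternative beats it.
Others bid (3, 3, 4): truth gives 1; no alternative beats it.
(Checking all 125 profiles: 9 have a profitable deviation, 116 do not.)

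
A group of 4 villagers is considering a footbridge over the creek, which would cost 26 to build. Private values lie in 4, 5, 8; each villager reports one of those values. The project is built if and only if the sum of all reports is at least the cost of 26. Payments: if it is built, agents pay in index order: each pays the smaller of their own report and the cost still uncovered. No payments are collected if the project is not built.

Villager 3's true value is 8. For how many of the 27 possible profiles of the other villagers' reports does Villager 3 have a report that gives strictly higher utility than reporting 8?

4

Others report (5, 8, 8): truth gives 0; report 5 gives 3 > 0. Violating.
Others report (8, 5, 8): truth gives 0; report 5 gives 3 > 0. Violating.
Others report (8, 8, 5): truth gives 0; report 5 gives 3 > 0. Violating.
Others report (8, 8, 8): truth gives 0; report 4 gives 4 > 0. Violating.
Others report (4, 4, 4): truth gives 0; no alternative beats it.
Others report (4, 4, 5): truth gives 0; no alternative beats it.
(Checking all 27 profiles: 4 have a profitable deviation, 23 do not.)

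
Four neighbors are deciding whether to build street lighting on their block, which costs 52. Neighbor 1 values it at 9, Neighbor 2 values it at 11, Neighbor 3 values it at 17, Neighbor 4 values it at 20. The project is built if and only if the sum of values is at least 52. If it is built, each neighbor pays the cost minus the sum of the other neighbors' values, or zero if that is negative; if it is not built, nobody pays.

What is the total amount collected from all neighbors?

Total value 57 ≥ cost 52, so it is built.
Neighbor 1: others sum to 48; max(0, 52 - 48) = 4.
Neighbor 2: others sum to 46; max(0, 52 - 46) = 6.
Neighbor 3: others sum to 40; max(0, 52 - 40) = 12.
Neighbor 4: others sum to 37; max(0, 52 - 37) = 15.
Total collected = 4 + 6 + 12 + 15 = 37.

37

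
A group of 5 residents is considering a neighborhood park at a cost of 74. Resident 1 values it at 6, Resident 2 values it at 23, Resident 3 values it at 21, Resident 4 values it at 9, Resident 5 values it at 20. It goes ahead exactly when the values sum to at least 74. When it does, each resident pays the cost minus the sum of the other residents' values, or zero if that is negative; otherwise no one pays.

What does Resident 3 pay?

Total value 79 ≥ cost 74, so the project is built.
The other residents' values sum to 58.
Cost minus that sum is 74 - 58 = 16.

16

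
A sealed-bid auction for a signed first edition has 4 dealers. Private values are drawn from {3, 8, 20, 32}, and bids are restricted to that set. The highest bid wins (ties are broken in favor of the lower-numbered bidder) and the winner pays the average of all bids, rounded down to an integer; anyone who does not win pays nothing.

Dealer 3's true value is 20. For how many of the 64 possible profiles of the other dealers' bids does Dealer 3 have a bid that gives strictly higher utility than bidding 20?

Others bid (3, 3, 3): truth gives 13; bid 8 gives 16 > 13. Violating.
Others bid (3, 3, 8): truth gives 12; bid 8 gives 15 > 12. Violating.
Others bid (3, 3, 32): truth gives 0; bid 32 gives 3 > 0. Violating.
Others bid (3, 8, 32): truth gives 0; bid 32 gives 2 > 0. Violating.
Others bid (3, 3, 20): truth gives 9; no alternative beats it.
Others bid (3, 8, 3): truth gives 12; no alternative beats it.
(Checking all 64 profiles: 16 have a profitable deviation, 48 do not.)

16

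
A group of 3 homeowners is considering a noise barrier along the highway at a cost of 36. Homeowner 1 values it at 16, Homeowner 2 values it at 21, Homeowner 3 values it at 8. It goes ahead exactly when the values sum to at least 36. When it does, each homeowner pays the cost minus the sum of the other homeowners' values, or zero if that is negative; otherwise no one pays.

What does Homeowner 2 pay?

12

Total value 45 ≥ cost 36, so the project is built.
The other homeowners' values sum to 24.
Cost minus that sum is 36 - 24 = 12.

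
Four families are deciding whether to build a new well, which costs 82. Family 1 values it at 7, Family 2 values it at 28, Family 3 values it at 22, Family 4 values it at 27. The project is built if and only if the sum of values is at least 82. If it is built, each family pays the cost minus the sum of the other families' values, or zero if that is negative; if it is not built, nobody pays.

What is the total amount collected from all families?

Total value 84 ≥ cost 82, so it is built.
Family 1: others sum to 77; max(0, 82 - 77) = 5.
Family 2: others sum to 56; max(0, 82 - 56) = 26.
Family 3: others sum to 62; max(0, 82 - 62) = 20.
Family 4: others sum to 57; max(0, 82 - 57) = 25.
Total collected = 5 + 26 + 20 + 25 = 76.

76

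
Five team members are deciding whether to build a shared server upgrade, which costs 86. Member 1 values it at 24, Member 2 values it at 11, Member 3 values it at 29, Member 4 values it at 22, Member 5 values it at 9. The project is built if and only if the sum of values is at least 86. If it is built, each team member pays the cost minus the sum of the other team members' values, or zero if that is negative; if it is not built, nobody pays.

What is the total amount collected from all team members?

Total value 95 ≥ cost 86, so it is built.
Member 1: others sum to 71; max(0, 86 - 71) = 15.
Member 2: others sum to 84; max(0, 86 - 84) = 2.
Member 3: others sum to 66; max(0, 86 - 66) = 20.
Member 4: others sum to 73; max(0, 86 - 73) = 13.
Member 5: others sum to 86; max(0, 86 - 86) = 0.
Total collected = 15 + 2 + 20 + 13 + 0 = 50.

50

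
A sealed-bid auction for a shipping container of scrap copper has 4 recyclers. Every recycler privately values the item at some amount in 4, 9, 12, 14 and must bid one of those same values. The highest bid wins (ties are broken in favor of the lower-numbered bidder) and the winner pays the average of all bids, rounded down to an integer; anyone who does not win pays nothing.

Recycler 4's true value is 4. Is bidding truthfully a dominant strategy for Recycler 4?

Check each profile of the others' bids and compare truth against every alternative bid.
Others bid (4, 4, 4): truth gives 0, best alternative gives -1.
Others bid (4, 4, 9): truth gives 0, best alternative gives 0.
Others bid (4, 4, 12): truth gives 0, best alternative gives 0.
Others bid (4, 4, 14): truth gives 0, best alternative gives 0.
Others bid (4, 9, 4): truth gives 0, best alternative gives 0.
Others bid (4, 9, 9): truth gives 0, best alternative gives 0.
(Remaining 58 profiles checked similarly; truth is weakly best in each.)
In every case the truthful bid is at least as good as any alternative, so it is a dominant strategy.

Yes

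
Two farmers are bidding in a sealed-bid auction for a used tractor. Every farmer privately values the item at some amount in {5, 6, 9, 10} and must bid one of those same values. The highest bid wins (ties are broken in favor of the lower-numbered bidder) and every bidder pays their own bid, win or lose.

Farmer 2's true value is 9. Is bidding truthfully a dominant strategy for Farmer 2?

Consider the case where Farmer 1 bids 5.
Truthful bid 9: wins, pays 9, utility 9 - 9 = 0.
Bid 6 instead: wins, pays 6, utility 9 - 6 = 3.
Since 3 > 0, bidding 6 is strictly better here, so truthful bidding is not dominant.

No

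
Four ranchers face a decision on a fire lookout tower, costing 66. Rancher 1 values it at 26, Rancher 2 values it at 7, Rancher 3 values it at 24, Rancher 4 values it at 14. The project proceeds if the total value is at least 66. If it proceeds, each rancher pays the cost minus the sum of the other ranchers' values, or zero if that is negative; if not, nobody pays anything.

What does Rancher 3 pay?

19

Total value 71 ≥ cost 66, so the project is built.
The other ranchers' values sum to 47.
Cost minus that sum is 66 - 47 = 19.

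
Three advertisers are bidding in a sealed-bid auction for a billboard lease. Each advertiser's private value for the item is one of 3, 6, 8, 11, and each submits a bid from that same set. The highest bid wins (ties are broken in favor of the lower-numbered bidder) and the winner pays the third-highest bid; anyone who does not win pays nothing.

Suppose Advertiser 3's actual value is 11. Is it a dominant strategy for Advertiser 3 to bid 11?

Yes

Check each profile of the others' bids and compare truth against every alternative bid.
Others bid (3, 8): truth gives 8, best alternative gives 0.
Others bid (8, 3): truth gives 8, best alternative gives 0.
Others bid (6, 8): truth gives 5, best alternative gives 0.
Others bid (8, 6): truth gives 5, best alternative gives 0.
Others bid (8, 8): truth gives 3, best alternative gives 0.
Others bid (3, 3): truth gives 8, best alternative gives 8.
(Remaining 10 profiles checked similarly; truth is weakly best in each.)
In every case the truthful bid is at least as good as any alternative, so it is a dominant strategy.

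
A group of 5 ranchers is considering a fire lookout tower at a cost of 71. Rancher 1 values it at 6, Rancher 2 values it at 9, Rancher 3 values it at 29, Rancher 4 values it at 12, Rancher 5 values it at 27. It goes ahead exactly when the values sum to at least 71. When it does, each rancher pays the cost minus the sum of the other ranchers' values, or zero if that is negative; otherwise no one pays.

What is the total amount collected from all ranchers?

Total value 83 ≥ cost 71, so it is built.
Rancher 1: others sum to 77; max(0, 71 - 77) = 0.
Rancher 2: others sum to 74; max(0, 71 - 74) = 0.
Rancher 3: others sum to 54; max(0, 71 - 54) = 17.
Rancher 4: others sum to 71; max(0, 71 - 71) = 0.
Rancher 5: others sum to 56; max(0, 71 - 56) = 15.
Total collected = 0 + 0 + 17 + 0 + 15 = 32.

32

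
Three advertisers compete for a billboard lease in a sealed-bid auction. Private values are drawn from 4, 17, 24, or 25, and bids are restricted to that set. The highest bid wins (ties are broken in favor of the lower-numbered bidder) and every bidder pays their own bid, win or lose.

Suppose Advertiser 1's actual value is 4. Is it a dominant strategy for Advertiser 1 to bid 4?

Yes

Check each profile of the others' bids and compare truth against every alternative bid.
Others bid (4, 4): truth gives 0, best alternative gives -13.
Others bid (4, 24): truth gives -4, best alternative gives -17.
Others bid (4, 25): truth gives -4, best alternative gives -17.
Others bid (17, 24): truth gives -4, best alternative gives -17.
Others bid (17, 25): truth gives -4, best alternative gives -17.
Others bid (24, 4): truth gives -4, best alternative gives -17.
(Remaining 10 profiles checked similarly; truth is weakly best in each.)
In every case the truthful bid is at least as good as any alternative, so it is a dominant strategy.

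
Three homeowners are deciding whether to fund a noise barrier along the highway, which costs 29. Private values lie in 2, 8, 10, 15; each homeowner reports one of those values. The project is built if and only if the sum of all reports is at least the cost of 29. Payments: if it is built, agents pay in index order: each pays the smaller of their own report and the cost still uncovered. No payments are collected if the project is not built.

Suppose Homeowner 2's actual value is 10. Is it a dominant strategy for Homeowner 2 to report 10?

Consider the case where Homeowner 1 reports 8 and Homeowner 3 reports 15.
Truthful report 10: project built, pays 10, utility 10 - 10 = 0.
Report 8 instead: project built, pays 8, utility 10 - 8 = 2.
Since 2 > 0, reporting 8 is strictly better here, so truthful reporting is not dominant.

No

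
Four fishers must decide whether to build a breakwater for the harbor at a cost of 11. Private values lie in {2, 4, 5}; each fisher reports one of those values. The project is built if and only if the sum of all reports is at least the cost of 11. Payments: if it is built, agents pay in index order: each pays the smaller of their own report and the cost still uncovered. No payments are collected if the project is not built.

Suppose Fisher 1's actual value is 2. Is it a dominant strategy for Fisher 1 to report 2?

Yes

Check each profile of the others' reports and compare truth against every alternative report.
Others report (2, 2, 4): truth gives 0, best alternative gives -2.
Others report (2, 2, 5): truth gives 0, best alternative gives -2.
Others report (2, 4, 2): truth gives 0, best alternative gives -2.
Others report (2, 4, 4): truth gives 0, best alternative gives -2.
Others report (2, 4, 5): truth gives 0, best alternative gives -2.
Others report (2, 5, 2): truth gives 0, best alternative gives -2.
(Remaining 21 profiles checked similarly; truth is weakly best in each.)
In every case the truthful report is at least as good as any alternative, so it is a dominant strategy.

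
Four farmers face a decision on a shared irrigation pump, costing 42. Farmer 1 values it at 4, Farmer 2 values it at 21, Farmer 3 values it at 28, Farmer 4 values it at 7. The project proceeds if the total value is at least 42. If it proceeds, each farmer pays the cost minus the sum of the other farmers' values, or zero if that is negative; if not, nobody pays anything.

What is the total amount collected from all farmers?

13

Total value 60 ≥ cost 42, so it is built.
Farmer 1: others sum to 56; max(0, 42 - 56) = 0.
Farmer 2: others sum to 39; max(0, 42 - 39) = 3.
Farmer 3: others sum to 32; max(0, 42 - 32) = 10.
Farmer 4: others sum to 53; max(0, 42 - 53) = 0.
Total collected = 0 + 3 + 10 + 0 = 13.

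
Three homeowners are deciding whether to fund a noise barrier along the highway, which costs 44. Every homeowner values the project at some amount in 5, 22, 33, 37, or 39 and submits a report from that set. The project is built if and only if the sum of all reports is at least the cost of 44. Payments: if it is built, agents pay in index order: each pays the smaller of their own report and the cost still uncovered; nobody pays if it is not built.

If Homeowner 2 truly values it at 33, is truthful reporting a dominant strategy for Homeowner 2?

No

Consider the case where Homeowner 1 reports 5 and Homeowner 3 reports 22.
Truthful report 33: project built, pays 33, utility 33 - 33 = 0.
Report 22 instead: project built, pays 22, utility 33 - 22 = 11.
Since 11 > 0, reporting 22 is strictly better here, so truthful reporting is not dominant.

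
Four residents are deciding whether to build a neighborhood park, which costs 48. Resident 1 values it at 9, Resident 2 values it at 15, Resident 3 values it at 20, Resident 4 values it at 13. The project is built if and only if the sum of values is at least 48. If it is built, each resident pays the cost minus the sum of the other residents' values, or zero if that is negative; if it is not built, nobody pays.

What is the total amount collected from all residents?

21

Total value 57 ≥ cost 48, so it is built.
Resident 1: others sum to 48; max(0, 48 - 48) = 0.
Resident 2: others sum to 42; max(0, 48 - 42) = 6.
Resident 3: others sum to 37; max(0, 48 - 37) = 11.
Resident 4: others sum to 44; max(0, 48 - 44) = 4.
Total collected = 0 + 6 + 11 + 4 = 21.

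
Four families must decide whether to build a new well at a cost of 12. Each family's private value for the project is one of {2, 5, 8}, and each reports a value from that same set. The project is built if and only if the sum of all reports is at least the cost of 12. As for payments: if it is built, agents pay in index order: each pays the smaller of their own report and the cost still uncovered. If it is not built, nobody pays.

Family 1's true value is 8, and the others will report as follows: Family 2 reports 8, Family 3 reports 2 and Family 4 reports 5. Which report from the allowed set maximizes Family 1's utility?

Report 2: project built, pays 2, utility 8 - 2 = 6.
Report 5: project built, pays 5, utility 8 - 5 = 3.
Report 8: project built, pays 8, utility 8 - 8 = 0.
The best choice is 2 with utility 6.

2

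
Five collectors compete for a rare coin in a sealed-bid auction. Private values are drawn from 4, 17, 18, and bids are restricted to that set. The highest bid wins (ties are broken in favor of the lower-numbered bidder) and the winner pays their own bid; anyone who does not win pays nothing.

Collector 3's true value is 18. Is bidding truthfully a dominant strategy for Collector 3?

No

Consider the case where Collector 1 bids 4, Collector 2 bids 4, Collector 4 bids 4 and Collector 5 bids 4.
Truthful bid 18: wins, pays 18, utility 18 - 18 = 0.
Bid 17 instead: wins, pays 17, utility 18 - 17 = 1.
Since 1 > 0, bidding 17 is strictly better here, so truthful bidding is not dominant.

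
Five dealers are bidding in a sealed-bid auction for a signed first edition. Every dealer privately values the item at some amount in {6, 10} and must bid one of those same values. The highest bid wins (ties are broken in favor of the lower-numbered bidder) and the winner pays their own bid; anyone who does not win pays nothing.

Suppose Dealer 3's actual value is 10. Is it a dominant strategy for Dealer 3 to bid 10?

Yes

Check each profile of the others' bids and compare truth against every alternative bid.
Others bid (6, 6, 6, 6): truth gives 0, best alternative gives 0.
Others bid (6, 6, 6, 10): truth gives 0, best alternative gives 0.
Others bid (6, 6, 10, 6): truth gives 0, best alternative gives 0.
Others bid (6, 6, 10, 10): truth gives 0, best alternative gives 0.
Others bid (6, 10, 6, 6): truth gives 0, best alternative gives 0.
Others bid (6, 10, 6, 10): truth gives 0, best alternative gives 0.
(Remaining 10 profiles checked similarly; truth is weakly best in each.)
In every case the truthful bid is at least as good as any alternative, so it is a dominant strategy.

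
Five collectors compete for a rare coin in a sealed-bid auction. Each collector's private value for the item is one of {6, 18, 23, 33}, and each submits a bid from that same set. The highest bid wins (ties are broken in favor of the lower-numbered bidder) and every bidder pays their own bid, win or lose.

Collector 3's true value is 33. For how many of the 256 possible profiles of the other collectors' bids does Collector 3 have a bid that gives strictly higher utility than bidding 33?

Others bid (6, 6, 6, 6): truth gives 0; bid 18 gives 15 > 0. Violating.
Others bid (6, 6, 6, 18): truth gives 0; bid 18 gives 15 > 0. Violating.
Others bid (6, 6, 6, 23): truth gives 0; bid 23 gives 10 > 0. Violating.
Others bid (6, 6, 18, 6): truth gives 0; bid 18 gives 15 > 0. Violating.
Others bid (6, 6, 6, 33): truth gives 0; no alternative beats it.
Others bid (6, 6, 18, 33): truth gives 0; no alternative beats it.
(Checking all 256 profiles: 148 have a profitable deviation, 108 do not.)

148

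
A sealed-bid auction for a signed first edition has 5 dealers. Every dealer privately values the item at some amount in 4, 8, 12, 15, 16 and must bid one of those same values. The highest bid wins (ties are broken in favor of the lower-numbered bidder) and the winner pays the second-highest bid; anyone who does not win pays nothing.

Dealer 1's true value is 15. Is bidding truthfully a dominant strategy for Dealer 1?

Check each profile of the others' bids and compare truth against every alternative bid.
Others bid (4, 4, 4, 4): truth gives 11, best alternative gives 11.
Others bid (4, 4, 4, 8): truth gives 7, best alternative gives 7.
Others bid (4, 4, 8, 4): truth gives 7, best alternative gives 7.
Others bid (4, 4, 8, 8): truth gives 7, best alternative gives 7.
Others bid (4, 8, 4, 4): truth gives 7, best alternative gives 7.
Others bid (4, 8, 4, 8): truth gives 7, best alternative gives 7.
(Remaining 619 profiles checked similarly; truth is weakly best in each.)
In every case the truthful bid is at least as good as any alternative, so it is a dominant strategy.

Yes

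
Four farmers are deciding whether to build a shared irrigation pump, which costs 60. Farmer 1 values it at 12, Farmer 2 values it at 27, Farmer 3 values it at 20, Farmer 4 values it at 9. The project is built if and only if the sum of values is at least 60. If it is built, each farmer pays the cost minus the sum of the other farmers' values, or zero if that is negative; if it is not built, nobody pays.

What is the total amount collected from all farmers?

Total value 68 ≥ cost 60, so it is built.
Farmer 1: others sum to 56; max(0, 60 - 56) = 4.
Farmer 2: others sum to 41; max(0, 60 - 41) = 19.
Farmer 3: others sum to 48; max(0, 60 - 48) = 12.
Farmer 4: others sum to 59; max(0, 60 - 59) = 1.
Total collected = 4 + 19 + 12 + 1 = 36.

36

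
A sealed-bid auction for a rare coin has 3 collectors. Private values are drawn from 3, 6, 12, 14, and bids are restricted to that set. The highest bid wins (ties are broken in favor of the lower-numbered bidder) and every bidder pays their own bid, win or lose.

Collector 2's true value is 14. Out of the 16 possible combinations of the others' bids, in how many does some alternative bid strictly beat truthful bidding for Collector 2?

10

Others bid (3, 3): truth gives 0; bid 6 gives 8 > 0. Violating.
Others bid (3, 6): truth gives 0; bid 6 gives 8 > 0. Violating.
Others bid (3, 12): truth gives 0; bid 12 gives 2 > 0. Violating.
Others bid (6, 3): truth gives 0; bid 12 gives 2 > 0. Violating.
Others bid (3, 14): truth gives 0; no alternative beats it.
Others bid (6, 14): truth gives 0; no alternative beats it.
(Checking all 16 profiles: 10 have a profitable deviation, 6 do not.)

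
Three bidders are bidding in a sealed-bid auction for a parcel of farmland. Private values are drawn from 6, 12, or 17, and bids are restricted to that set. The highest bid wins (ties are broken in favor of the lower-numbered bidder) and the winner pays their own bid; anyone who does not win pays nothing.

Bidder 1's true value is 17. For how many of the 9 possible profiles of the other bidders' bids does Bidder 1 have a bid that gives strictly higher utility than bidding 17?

Others bid (6, 6): truth gives 0; bid 6 gives 11 > 0. Violating.
Others bid (6, 12): truth gives 0; bid 12 gives 5 > 0. Violating.
Others bid (12, 6): truth gives 0; bid 12 gives 5 > 0. Violating.
Others bid (12, 12): truth gives 0; bid 12 gives 5 > 0. Violating.
Others bid (6, 17): truth gives 0; no alternative beats it.
Others bid (12, 17): truth gives 0; no alternative beats it.
(Checking all 9 profiles: 4 have a profitable deviation, 5 do not.)

4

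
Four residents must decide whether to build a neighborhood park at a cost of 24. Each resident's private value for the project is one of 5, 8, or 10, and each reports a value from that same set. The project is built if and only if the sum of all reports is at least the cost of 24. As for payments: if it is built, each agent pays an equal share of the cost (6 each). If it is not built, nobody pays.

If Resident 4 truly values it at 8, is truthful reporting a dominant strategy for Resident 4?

Consider the case where Resident 1 reports 5, Resident 2 reports 5 and Resident 3 reports 5.
Truthful report 8: project not built, utility 0.
Report 10 instead: project built, pays 6, utility 8 - 6 = 2.
Since 2 > 0, reporting 10 is strictly better here, so truthful reporting is not dominant.

No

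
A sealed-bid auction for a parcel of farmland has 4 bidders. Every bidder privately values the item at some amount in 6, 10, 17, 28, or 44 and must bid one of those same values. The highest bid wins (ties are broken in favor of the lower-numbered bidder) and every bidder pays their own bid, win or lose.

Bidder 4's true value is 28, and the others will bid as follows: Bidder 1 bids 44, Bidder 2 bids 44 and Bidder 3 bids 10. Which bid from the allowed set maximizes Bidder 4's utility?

Bid 6: loses but pays 6, utility -6.
Bid 10: loses but pays 10, utility -10.
Bid 17: loses but pays 17, utility -17.
Bid 28: loses but pays 28, utility -28.
Bid 44: loses but pays 44, utility -44.
The best choice is 6 with utility -6.

6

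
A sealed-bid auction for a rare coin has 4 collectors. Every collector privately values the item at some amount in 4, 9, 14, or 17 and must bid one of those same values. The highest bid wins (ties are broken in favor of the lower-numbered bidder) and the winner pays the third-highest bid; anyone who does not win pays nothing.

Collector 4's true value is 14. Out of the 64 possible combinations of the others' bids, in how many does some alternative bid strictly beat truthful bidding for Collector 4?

Others bid (4, 4, 14): truth gives 0; bid 17 gives 10 > 0. Violating.
Others bid (4, 9, 14): truth gives 0; bid 17 gives 5 > 0. Violating.
Others bid (4, 14, 4): truth gives 0; bid 17 gives 10 > 0. Violating.
Others bid (4, 14, 9): truth gives 0; bid 17 gives 5 > 0. Violating.
Others bid (4, 4, 4): truth gives 10; no alternative beats it.
Others bid (4, 4, 9): truth gives 10; no alternative beats it.
(Checking all 64 profiles: 12 have a profitable deviation, 52 do not.)

12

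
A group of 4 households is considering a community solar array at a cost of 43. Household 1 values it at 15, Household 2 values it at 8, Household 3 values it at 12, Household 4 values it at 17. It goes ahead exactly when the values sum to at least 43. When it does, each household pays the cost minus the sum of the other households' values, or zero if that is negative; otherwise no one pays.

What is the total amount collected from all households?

17

Total value 52 ≥ cost 43, so it is built.
Household 1: others sum to 37; max(0, 43 - 37) = 6.
Household 2: others sum to 44; max(0, 43 - 44) = 0.
Household 3: others sum to 40; max(0, 43 - 40) = 3.
Household 4: others sum to 35; max(0, 43 - 35) = 8.
Total collected = 6 + 0 + 3 + 8 = 17.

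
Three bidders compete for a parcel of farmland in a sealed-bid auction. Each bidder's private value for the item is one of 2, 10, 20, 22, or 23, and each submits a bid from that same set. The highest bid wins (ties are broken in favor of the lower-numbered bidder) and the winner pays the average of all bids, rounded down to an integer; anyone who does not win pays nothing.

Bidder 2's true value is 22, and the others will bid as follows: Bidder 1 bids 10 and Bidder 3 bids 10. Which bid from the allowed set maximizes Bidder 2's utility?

20

Bid 2: loses, pays 0, utility 0.
Bid 10: loses, pays 0, utility 0.
Bid 20: wins, pays 13, utility 22 - 13 = 9.
Bid 22: wins, pays 14, utility 22 - 14 = 8.
Bid 23: wins, pays 14, utility 22 - 14 = 8.
The best choice is 20 with utility 9.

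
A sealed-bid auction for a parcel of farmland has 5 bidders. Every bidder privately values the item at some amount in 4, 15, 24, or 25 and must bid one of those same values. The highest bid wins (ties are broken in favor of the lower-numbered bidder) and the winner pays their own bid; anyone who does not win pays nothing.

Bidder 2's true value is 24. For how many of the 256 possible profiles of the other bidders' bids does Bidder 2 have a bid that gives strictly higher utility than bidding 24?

Others bid (4, 4, 4, 4): truth gives 0; bid 15 gives 9 > 0. Violating.
Others bid (4, 4, 4, 15): truth gives 0; bid 15 gives 9 > 0. Violating.
Others bid (4, 4, 15, 4): truth gives 0; bid 15 gives 9 > 0. Violating.
Others bid (4, 4, 15, 15): truth gives 0; bid 15 gives 9 > 0. Violating.
Others bid (4, 4, 4, 24): truth gives 0; no alternative beats it.
Others bid (4, 4, 4, 25): truth gives 0; no alternative beats it.
(Checking all 256 profiles: 8 have a profitable deviation, 248 do not.)

8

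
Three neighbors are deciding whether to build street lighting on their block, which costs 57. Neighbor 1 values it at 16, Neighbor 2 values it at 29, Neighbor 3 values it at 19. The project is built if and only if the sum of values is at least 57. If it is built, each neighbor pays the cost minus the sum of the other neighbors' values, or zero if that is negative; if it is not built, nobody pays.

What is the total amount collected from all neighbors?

Total value 64 ≥ cost 57, so it is built.
Neighbor 1: others sum to 48; max(0, 57 - 48) = 9.
Neighbor 2: others sum to 35; max(0, 57 - 35) = 22.
Neighbor 3: others sum to 45; max(0, 57 - 45) = 12.
Total collected = 9 + 22 + 12 = 43.

43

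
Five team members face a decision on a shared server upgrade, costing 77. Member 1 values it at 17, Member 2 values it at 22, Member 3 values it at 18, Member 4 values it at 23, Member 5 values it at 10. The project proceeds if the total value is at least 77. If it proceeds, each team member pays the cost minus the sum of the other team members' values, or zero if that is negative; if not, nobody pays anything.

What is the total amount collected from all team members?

Total value 90 ≥ cost 77, so it is built.
Member 1: others sum to 73; max(0, 77 - 73) = 4.
Member 2: others sum to 68; max(0, 77 - 68) = 9.
Member 3: others sum to 72; max(0, 77 - 72) = 5.
Member 4: others sum to 67; max(0, 77 - 67) = 10.
Member 5: others sum to 80; max(0, 77 - 80) = 0.
Total collected = 4 + 9 + 5 + 10 + 0 = 28.

28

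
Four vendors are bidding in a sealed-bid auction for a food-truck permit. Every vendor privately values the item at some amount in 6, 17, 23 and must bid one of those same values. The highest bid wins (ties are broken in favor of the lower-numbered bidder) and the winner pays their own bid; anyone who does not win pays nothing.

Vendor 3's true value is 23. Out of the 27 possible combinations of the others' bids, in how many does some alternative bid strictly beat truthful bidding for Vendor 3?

2

Others bid (6, 6, 6): truth gives 0; bid 17 gives 6 > 0. Violating.
Others bid (6, 6, 17): truth gives 0; bid 17 gives 6 > 0. Violating.
Others bid (6, 6, 23): truth gives 0; no alternative beats it.
Others bid (6, 17, 6): truth gives 0; no alternative beats it.
(Checking all 27 profiles: 2 have a profitable deviation, 25 do not.)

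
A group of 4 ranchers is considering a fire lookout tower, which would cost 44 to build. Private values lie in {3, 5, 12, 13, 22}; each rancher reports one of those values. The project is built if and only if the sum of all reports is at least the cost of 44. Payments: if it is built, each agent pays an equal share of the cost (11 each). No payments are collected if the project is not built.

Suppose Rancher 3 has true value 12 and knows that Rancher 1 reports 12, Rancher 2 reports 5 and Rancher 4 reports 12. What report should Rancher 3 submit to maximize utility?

Report 3: project not built, utility 0.
Report 5: project not built, utility 0.
Report 12: project not built, utility 0.
Report 13: project not built, utility 0.
Report 22: project built, pays 11, utility 12 - 11 = 1.
The best choice is 22 with utility 1.

22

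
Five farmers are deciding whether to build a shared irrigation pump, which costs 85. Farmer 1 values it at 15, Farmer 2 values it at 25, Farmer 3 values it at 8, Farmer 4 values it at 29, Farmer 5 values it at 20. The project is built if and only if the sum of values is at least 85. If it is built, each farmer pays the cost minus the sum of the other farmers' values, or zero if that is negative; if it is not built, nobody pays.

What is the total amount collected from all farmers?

41

Total value 97 ≥ cost 85, so it is built.
Farmer 1: others sum to 82; max(0, 85 - 82) = 3.
Farmer 2: others sum to 72; max(0, 85 - 72) = 13.
Farmer 3: others sum to 89; max(0, 85 - 89) = 0.
Farmer 4: others sum to 68; max(0, 85 - 68) = 17.
Farmer 5: others sum to 77; max(0, 85 - 77) = 8.
Total collected = 3 + 13 + 0 + 17 + 8 = 41.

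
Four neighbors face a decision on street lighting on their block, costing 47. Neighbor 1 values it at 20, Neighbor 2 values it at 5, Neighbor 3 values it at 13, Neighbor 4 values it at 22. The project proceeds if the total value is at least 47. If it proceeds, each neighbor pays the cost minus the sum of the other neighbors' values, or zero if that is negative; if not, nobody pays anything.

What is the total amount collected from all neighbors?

Total value 60 ≥ cost 47, so it is built.
Neighbor 1: others sum to 40; max(0, 47 - 40) = 7.
Neighbor 2: others sum to 55; max(0, 47 - 55) = 0.
Neighbor 3: others sum to 47; max(0, 47 - 47) = 0.
Neighbor 4: others sum to 38; max(0, 47 - 38) = 9.
Total collected = 7 + 0 + 0 + 9 = 16.

16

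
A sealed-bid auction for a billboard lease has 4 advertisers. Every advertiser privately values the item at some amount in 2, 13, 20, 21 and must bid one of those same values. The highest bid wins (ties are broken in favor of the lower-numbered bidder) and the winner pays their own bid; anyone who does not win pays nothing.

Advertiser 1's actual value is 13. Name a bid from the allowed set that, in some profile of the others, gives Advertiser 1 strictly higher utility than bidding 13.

Suppose Advertiser 2 bids 2, Advertiser 3 bids 2 and Advertiser 4 bids 2.
Bid 13: wins, pays 13, utility 13 - 13 = 0.
Bid 2: wins, pays 2, utility 13 - 2 = 11.
So bidding 2 beats truth here (11 > 0).

2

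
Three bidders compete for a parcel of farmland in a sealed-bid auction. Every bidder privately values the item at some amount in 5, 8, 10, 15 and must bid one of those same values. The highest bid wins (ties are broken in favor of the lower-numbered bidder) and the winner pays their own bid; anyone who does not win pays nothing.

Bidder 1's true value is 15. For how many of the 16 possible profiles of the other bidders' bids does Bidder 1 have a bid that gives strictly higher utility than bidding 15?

9

Others bid (5, 5): truth gives 0; bid 5 gives 10 > 0. Violating.
Others bid (5, 8): truth gives 0; bid 8 gives 7 > 0. Violating.
Others bid (5, 10): truth gives 0; bid 10 gives 5 > 0. Violating.
Others bid (8, 5): truth gives 0; bid 8 gives 7 > 0. Violating.
Others bid (5, 15): truth gives 0; no alternative beats it.
Others bid (8, 15): truth gives 0; no alternative beats it.
(Checking all 16 profiles: 9 have a profitable deviation, 7 do not.)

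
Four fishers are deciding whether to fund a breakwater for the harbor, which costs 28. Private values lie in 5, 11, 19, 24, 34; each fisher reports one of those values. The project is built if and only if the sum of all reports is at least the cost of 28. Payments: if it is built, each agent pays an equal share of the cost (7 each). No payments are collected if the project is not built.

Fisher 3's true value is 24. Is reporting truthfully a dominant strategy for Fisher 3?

Check each profile of the others' reports and compare truth against every alternative report.
Others report (5, 5, 5): truth gives 17, best alternative gives 17.
Others report (5, 5, 11): truth gives 17, best alternative gives 17.
Others report (5, 5, 19): truth gives 17, best alternative gives 17.
Others report (5, 5, 24): truth gives 17, best alternative gives 17.
Others report (5, 5, 34): truth gives 17, best alternative gives 17.
Others report (5, 11, 5): truth gives 17, best alternative gives 17.
(Remaining 119 profiles checked similarly; truth is weakly best in each.)
In every case the truthful report is at least as good as any alternative, so it is a dominant strategy.

Yes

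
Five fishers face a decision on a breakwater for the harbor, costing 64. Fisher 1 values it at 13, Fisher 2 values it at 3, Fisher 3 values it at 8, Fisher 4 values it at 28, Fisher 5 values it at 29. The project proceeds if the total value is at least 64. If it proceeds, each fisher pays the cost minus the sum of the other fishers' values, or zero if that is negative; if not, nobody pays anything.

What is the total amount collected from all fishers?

Total value 81 ≥ cost 64, so it is built.
Fisher 1: others sum to 68; max(0, 64 - 68) = 0.
Fisher 2: others sum to 78; max(0, 64 - 78) = 0.
Fisher 3: others sum to 73; max(0, 64 - 73) = 0.
Fisher 4: others sum to 53; max(0, 64 - 53) = 11.
Fisher 5: others sum to 52; max(0, 64 - 52) = 12.
Total collected = 0 + 0 + 0 + 11 + 12 = 23.

23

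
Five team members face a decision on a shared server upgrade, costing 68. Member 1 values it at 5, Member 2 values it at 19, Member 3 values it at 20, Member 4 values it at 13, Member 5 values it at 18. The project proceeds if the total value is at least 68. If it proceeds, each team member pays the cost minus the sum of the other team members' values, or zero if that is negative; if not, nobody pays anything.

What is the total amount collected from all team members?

42

Total value 75 ≥ cost 68, so it is built.
Member 1: others sum to 70; max(0, 68 - 70) = 0.
Member 2: others sum to 56; max(0, 68 - 56) = 12.
Member 3: others sum to 55; max(0, 68 - 55) = 13.
Member 4: others sum to 62; max(0, 68 - 62) = 6.
Member 5: others sum to 57; max(0, 68 - 57) = 11.
Total collected = 0 + 12 + 13 + 6 + 11 = 42.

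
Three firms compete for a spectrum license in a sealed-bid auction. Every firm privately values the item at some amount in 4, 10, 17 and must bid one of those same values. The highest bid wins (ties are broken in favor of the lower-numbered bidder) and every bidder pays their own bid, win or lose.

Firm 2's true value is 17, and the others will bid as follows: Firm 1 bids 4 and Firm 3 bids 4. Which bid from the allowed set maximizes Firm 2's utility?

Bid 4: loses but pays 4, utility -4.
Bid 10: wins, pays 10, utility 17 - 10 = 7.
Bid 17: wins, pays 17, utility 17 - 17 = 0.
The best choice is 10 with utility 7.

10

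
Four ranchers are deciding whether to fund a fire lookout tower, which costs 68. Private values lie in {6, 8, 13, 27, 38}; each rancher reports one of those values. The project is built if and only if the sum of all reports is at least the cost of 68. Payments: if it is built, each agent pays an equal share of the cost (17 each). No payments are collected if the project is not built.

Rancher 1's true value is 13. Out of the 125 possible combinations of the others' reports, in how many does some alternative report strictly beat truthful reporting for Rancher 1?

Others report (6, 13, 38): truth gives -4; report 6 gives 0 > -4. Violating.
Others report (6, 27, 27): truth gives -4; report 6 gives 0 > -4. Violating.
Others report (6, 38, 13): truth gives -4; report 6 gives 0 > -4. Violating.
Others report (8, 13, 38): truth gives -4; report 6 gives 0 > -4. Violating.
Others report (6, 6, 6): truth gives 0; no alternative beats it.
Others report (6, 6, 8): truth gives 0; no alternative beats it.
(Checking all 125 profiles: 15 have a profitable deviation, 110 do not.)

15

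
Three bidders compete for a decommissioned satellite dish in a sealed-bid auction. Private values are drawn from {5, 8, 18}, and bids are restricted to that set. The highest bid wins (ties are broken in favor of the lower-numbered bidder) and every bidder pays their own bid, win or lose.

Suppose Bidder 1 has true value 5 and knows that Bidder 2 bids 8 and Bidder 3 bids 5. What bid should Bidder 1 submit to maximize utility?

Bid 5: loses but pays 5, utility -5.
Bid 8: wins, pays 8, utility 5 - 8 = -3.
Bid 18: wins, pays 18, utility 5 - 18 = -13.
The best choice is 8 with utility -3.

8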